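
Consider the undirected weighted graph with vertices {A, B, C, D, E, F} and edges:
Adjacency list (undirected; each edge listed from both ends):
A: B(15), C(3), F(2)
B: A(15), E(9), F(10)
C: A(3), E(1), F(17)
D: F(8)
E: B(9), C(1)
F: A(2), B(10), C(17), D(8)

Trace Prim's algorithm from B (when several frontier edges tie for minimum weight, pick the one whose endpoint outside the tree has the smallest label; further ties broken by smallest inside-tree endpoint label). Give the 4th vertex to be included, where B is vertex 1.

A

Prim's algorithm from B:
Step 1: frontier [B-E 9, B-F 10, A-B 15] → take B-E (9); add E.
Step 2: frontier [B-F 10, A-B 15, C-E 1] → take C-E (1); add C.
Step 3: frontier [B-F 10, A-B 15, A-C 3, C-F 17] → take A-C (3); add A.
Step 4: frontier [A-F 2, B-F 10, C-F 17] → take A-F (2); add F.
Step 5: frontier [D-F 8] → take D-F (8); add D.
Vertex order: B, E, C, A, F, D. The 4th vertex is A.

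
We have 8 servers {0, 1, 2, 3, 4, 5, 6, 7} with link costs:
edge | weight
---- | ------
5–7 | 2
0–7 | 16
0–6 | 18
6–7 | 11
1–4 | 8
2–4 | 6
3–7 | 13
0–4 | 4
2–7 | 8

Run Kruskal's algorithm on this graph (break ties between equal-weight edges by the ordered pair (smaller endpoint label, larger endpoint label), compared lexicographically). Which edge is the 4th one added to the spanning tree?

Sort edges by weight, then run Kruskal:
5–7 (2): add — endpoints in different components.
0–4 (4): add — endpoints in different components.
2–4 (6): add — endpoints in different components.
1–4 (8): add — endpoints in different components.
2–7 (8): add — endpoints in different components.
6–7 (11): add — endpoints in different components.
3–7 (13): add — endpoints in different components.
The 4th edge added is 1–4.

1-4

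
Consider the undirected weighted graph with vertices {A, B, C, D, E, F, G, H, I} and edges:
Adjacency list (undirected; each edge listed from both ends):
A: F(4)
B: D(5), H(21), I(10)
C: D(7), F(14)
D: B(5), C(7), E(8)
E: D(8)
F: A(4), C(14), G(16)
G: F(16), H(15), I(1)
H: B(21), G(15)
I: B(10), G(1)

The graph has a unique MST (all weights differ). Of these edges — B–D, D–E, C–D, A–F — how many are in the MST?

Kruskal's algorithm — process edges by increasing weight (ties by edge label):
G–I (1): add — endpoints in different components.
A–F (4): add — endpoints in different components.
B–D (5): add — endpoints in different components.
C–D (7): add — endpoints in different components.
D–E (8): add — endpoints in different components.
B–I (10): add — endpoints in different components.
C–F (14): add — endpoints in different components.
G–H (15): add — endpoints in different components.
MST edge set: {G–I, A–F, B–D, C–D, D–E, B–I, C–F, G–H}.
Of the listed edges, {B–D, D–E, C–D, A–F} are in the MST → 4.

4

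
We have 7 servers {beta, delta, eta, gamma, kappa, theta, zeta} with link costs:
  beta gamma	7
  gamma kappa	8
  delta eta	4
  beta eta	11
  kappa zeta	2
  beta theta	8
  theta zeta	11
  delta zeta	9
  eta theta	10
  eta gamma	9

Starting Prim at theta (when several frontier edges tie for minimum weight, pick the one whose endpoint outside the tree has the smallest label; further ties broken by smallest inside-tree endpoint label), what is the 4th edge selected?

Prim, starting at theta.
Step 1: frontier [beta theta 8, eta theta 10, theta zeta 11] → take beta theta (8); add beta.
Step 2: frontier [beta gamma 7, beta eta 11, eta theta 10, theta zeta 11] → take beta gamma (7); add gamma.
Step 3: frontier [beta eta 11, gamma kappa 8, eta gamma 9, eta theta 10, theta zeta 11] → take gamma kappa (8); add kappa.
Step 4: frontier [beta eta 11, eta gamma 9, kappa zeta 2, eta theta 10, theta zeta 11] → take kappa zeta (2); add zeta.
Step 5: frontier [beta eta 11, eta gamma 9, eta theta 10, delta zeta 9] → take delta zeta (9); add delta.
Step 6: frontier [beta eta 11, delta eta 4, eta gamma 9, eta theta 10] → take delta eta (4); add eta.
The 4th edge added is kappa zeta.

kappa-zeta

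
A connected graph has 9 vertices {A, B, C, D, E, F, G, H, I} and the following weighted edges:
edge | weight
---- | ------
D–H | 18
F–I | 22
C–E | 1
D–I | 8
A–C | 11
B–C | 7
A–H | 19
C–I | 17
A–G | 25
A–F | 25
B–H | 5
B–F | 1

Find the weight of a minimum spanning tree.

Sort edges by weight, then run Kruskal:
B–F (1): add — endpoints in different components.
C–E (1): add — endpoints in different components.
B–H (5): add — endpoints in different components.
B–C (7): add — endpoints in different components.
D–I (8): add — endpoints in different components.
A–C (11): add — endpoints in different components.
C–I (17): add — endpoints in different components.
D–H (18): skip — D and H already connected.
A–H (19): skip — A and H already connected.
F–I (22): skip — F and I already connected.
A–F (25): skip — A and F already connected.
A–G (25): add — endpoints in different components.
MST edges: B–F, C–E, B–H, B–C, D–I, A–C, C–I, A–G; total weight 1+1+5+7+8+11+17+25 = 75.

75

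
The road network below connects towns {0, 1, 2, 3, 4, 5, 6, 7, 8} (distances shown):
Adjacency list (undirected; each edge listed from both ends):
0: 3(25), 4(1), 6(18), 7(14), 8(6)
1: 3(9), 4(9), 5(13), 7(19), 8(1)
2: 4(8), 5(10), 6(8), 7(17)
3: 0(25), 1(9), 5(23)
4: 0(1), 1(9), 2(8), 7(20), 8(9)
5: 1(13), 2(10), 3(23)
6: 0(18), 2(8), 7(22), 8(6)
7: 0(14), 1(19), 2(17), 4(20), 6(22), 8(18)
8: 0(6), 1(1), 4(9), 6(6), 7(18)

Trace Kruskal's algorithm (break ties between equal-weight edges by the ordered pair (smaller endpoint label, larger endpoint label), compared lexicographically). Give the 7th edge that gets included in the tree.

Kruskal: consider edges lightest-first.
0–4 (1): add — endpoints in different components.
1–8 (1): add — endpoints in different components.
0–8 (6): add — endpoints in different components.
6–8 (6): add — endpoints in different components.
2–4 (8): add — endpoints in different components.
2–6 (8): skip — 2 and 6 already connected.
1–3 (9): add — endpoints in different components.
1–4 (9): skip — 1 and 4 already connected.
4–8 (9): skip — 4 and 8 already connected.
2–5 (10): add — endpoints in different components.
1–5 (13): skip — 1 and 5 already connected.
0–7 (14): add — endpoints in different components.
The 7th edge added is 2–5.

2-5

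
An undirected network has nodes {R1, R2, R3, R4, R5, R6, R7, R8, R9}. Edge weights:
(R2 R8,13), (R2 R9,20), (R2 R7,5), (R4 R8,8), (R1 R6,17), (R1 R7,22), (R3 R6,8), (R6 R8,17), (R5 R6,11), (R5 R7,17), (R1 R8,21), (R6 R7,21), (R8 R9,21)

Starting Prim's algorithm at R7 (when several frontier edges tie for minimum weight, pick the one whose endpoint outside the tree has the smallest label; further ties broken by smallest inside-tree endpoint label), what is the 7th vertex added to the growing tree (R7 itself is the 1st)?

Prim, starting at R7.
Step 1: cheapest edge leaving the tree is R2 R7 (5); add R2.
Step 2: cheapest edge leaving the tree is R2 R8 (13); add R8.
Step 3: cheapest edge leaving the tree is R4 R8 (8); add R4.
Step 4: cheapest edge leaving the tree is R5 R7 (17); add R5.
Step 5: cheapest edge leaving the tree is R5 R6 (11); add R6.
Step 6: cheapest edge leaving the tree is R3 R6 (8); add R3.
Step 7: cheapest edge leaving the tree is R1 R6 (17); add R1.
Step 8: cheapest edge leaving the tree is R2 R9 (20); add R9.
Vertex order: R7, R2, R8, R4, R5, R6, R3, R1, R9. The 7th vertex is R3.

R3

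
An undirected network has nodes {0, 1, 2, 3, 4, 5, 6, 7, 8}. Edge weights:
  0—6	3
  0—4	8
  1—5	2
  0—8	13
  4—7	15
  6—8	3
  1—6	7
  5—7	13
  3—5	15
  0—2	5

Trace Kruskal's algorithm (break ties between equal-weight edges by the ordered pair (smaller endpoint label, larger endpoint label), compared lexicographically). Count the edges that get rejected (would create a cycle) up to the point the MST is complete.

1

Kruskal: consider edges lightest-first.
1—5 (2): add — endpoints in different components.
0—6 (3): add — endpoints in different components.
6—8 (3): add — endpoints in different components.
0—2 (5): add — endpoints in different components.
1—6 (7): add — endpoints in different components.
0—4 (8): add — endpoints in different components.
0—8 (13): skip — 0 and 8 already connected.
5—7 (13): add — endpoints in different components.
3—5 (15): add — endpoints in different components.
Edges rejected before the tree was complete: 1.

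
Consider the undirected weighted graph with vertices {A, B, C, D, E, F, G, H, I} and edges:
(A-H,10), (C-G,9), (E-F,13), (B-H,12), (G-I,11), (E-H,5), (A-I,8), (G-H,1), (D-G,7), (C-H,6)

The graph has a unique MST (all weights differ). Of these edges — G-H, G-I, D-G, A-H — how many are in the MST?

Kruskal: consider edges lightest-first.
G-H (1): add — endpoints in different components.
E-H (5): add — endpoints in different components.
C-H (6): add — endpoints in different components.
D-G (7): add — endpoints in different components.
A-I (8): add — endpoints in different components.
C-G (9): skip — C and G already connected.
A-H (10): add — endpoints in different components.
G-I (11): skip — G and I already connected.
B-H (12): add — endpoints in different components.
E-F (13): add — endpoints in different components.
MST edge set: {G-H, E-H, C-H, D-G, A-I, A-H, B-H, E-F}.
Of the listed edges, {G-H, D-G, A-H} are in the MST → 3.

3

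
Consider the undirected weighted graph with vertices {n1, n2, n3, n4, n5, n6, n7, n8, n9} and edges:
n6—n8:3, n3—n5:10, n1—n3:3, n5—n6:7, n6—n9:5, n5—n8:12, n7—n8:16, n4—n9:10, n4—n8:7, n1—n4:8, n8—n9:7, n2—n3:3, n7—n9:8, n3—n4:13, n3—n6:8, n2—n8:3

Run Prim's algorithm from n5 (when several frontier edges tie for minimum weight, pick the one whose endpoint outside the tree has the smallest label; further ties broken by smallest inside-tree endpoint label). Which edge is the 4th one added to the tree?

n2-n3

Grow the tree from n5 using Prim:
Step 1: cheapest edge leaving the tree is n5—n6 (7); add n6.
Step 2: cheapest edge leaving the tree is n6—n8 (3); add n8.
Step 3: cheapest edge leaving the tree is n2—n8 (3); add n2.
Step 4: cheapest edge leaving the tree is n2—n3 (3); add n3.
Step 5: cheapest edge leaving the tree is n1—n3 (3); add n1.
Step 6: cheapest edge leaving the tree is n6—n9 (5); add n9.
Step 7: cheapest edge leaving the tree is n4—n8 (7); add n4.
Step 8: cheapest edge leaving the tree is n7—n9 (8); add n7.
The 4th edge added is n2—n3.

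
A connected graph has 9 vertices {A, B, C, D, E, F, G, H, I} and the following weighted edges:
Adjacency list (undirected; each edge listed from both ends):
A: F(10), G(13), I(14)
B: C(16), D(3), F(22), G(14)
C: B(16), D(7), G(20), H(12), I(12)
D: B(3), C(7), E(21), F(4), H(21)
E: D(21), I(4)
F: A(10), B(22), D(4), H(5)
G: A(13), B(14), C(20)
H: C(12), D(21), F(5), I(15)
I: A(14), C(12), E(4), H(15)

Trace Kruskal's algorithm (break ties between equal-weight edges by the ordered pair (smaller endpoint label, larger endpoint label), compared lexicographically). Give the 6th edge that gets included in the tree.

A-F

Kruskal's algorithm — process edges by increasing weight (ties by edge label):
B-D (3): add — endpoints in different components.
D-F (4): add — endpoints in different components.
E-I (4): add — endpoints in different components.
F-H (5): add — endpoints in different components.
C-D (7): add — endpoints in different components.
A-F (10): add — endpoints in different components.
C-H (12): skip — C and H already connected.
C-I (12): add — endpoints in different components.
A-G (13): add — endpoints in different components.
The 6th edge added is A-F.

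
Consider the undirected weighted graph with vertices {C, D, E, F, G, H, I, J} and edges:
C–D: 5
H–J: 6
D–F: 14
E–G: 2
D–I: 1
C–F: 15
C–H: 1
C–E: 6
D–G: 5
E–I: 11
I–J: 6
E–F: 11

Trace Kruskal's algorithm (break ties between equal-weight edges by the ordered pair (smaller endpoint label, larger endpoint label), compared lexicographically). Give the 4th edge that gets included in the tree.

Sort edges by weight, then run Kruskal:
C–H (1): add — endpoints in different components.
D–I (1): add — endpoints in different components.
E–G (2): add — endpoints in different components.
C–D (5): add — endpoints in different components.
D–G (5): add — endpoints in different components.
C–E (6): skip — C and E already connected.
H–J (6): add — endpoints in different components.
I–J (6): skip — I and J already connected.
E–F (11): add — endpoints in different components.
The 4th edge added is C–D.

C-D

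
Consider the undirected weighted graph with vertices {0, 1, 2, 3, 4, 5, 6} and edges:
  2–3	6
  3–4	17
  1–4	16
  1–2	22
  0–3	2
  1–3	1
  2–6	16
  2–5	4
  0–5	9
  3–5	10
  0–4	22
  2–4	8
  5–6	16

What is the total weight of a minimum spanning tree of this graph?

Kruskal's algorithm — process edges by increasing weight (ties by edge label):
1–3 (1): add — endpoints in different components.
0–3 (2): add — endpoints in different components.
2–5 (4): add — endpoints in different components.
2–3 (6): add — endpoints in different components.
2–4 (8): add — endpoints in different components.
0–5 (9): skip — 0 and 5 already connected.
3–5 (10): skip — 3 and 5 already connected.
1–4 (16): skip — 1 and 4 already connected.
2–6 (16): add — endpoints in different components.
MST edges: 1–3, 0–3, 2–5, 2–3, 2–4, 2–6; total weight 1+2+4+6+8+16 = 37.

37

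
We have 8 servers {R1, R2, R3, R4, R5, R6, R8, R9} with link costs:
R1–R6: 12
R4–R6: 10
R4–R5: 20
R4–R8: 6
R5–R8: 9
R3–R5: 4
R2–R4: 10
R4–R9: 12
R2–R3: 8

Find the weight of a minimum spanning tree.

Kruskal: consider edges lightest-first.
R3–R5 (4): add — endpoints in different components.
R4–R8 (6): add — endpoints in different components.
R2–R3 (8): add — endpoints in different components.
R5–R8 (9): add — endpoints in different components.
R2–R4 (10): skip — R2 and R4 already connected.
R4–R6 (10): add — endpoints in different components.
R1–R6 (12): add — endpoints in different components.
R4–R9 (12): add — endpoints in different components.
MST edges: R3–R5, R4–R8, R2–R3, R5–R8, R4–R6, R1–R6, R4–R9; total weight 4+6+8+9+10+12+12 = 61.

61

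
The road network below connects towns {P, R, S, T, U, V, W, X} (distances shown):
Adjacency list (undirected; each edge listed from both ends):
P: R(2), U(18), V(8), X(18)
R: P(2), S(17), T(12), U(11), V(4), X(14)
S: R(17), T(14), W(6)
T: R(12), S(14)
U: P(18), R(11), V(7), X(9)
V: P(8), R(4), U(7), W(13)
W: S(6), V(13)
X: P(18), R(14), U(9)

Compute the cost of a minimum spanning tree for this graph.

Grow the tree from U using Prim:
Step 1: frontier [U–V 7, U–X 9, R–U 11, P–U 18] → take U–V (7); add V.
Step 2: frontier [U–X 9, R–U 11, P–U 18, R–V 4, P–V 8, V–W 13] → take R–V (4); add R.
Step 3: frontier [P–R 2, R–T 12, R–X 14, R–S 17, U–X 9, P–U 18, P–V 8, V–W 13] → take P–R (2); add P.
Step 4: frontier [P–X 18, R–T 12, R–X 14, R–S 17, U–X 9, V–W 13] → take U–X (9); add X.
Step 5: frontier [R–T 12, R–S 17, V–W 13] → take R–T (12); add T.
Step 6: frontier [R–S 17, S–T 14, V–W 13] → take V–W (13); add W.
Step 7: frontier [R–S 17, S–T 14, S–W 6] → take S–W (6); add S.
MST edges: U–V, R–V, P–R, U–X, R–T, V–W, S–W; total weight 7+4+2+9+12+13+6 = 53.

53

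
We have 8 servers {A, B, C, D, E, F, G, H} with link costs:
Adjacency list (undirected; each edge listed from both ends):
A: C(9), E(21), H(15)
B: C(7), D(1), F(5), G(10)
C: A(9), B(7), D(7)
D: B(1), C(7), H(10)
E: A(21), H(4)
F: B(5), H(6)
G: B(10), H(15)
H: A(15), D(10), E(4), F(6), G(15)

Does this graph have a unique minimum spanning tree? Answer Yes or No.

No

Kruskal's algorithm — process edges by increasing weight (ties by edge label):
B—D (1): add — endpoints in different components.
E—H (4): add — endpoints in different components.
B—F (5): add — endpoints in different components.
F—H (6): add — endpoints in different components.
B—C (7): add — endpoints in different components.
C—D (7): skip — C and D already connected.
A—C (9): add — endpoints in different components.
B—G (10): add — endpoints in different components.
Non-tree edge C—D has weight 7, equal to the heaviest edge on its tree cycle — swapping gives another MST of the same weight. Not unique.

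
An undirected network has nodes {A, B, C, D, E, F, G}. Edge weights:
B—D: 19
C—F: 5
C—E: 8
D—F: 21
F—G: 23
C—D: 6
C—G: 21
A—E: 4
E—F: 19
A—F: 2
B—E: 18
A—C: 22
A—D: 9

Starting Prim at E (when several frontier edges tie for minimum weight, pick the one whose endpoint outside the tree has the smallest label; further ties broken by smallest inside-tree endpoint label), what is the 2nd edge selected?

A-F

Prim's algorithm from E:
Step 1: frontier [A—E 4, C—E 8, B—E 18, E—F 19] → take A—E (4); add A.
Step 2: frontier [A—F 2, A—D 9, A—C 22, C—E 8, B—E 18, E—F 19] → take A—F (2); add F.
Step 3: frontier [A—D 9, A—C 22, C—E 8, B—E 18, C—F 5, D—F 21, F—G 23] → take C—F (5); add C.
Step 4: frontier [A—D 9, C—D 6, C—G 21, B—E 18, D—F 21, F—G 23] → take C—D (6); add D.
Step 5: frontier [C—G 21, B—D 19, B—E 18, F—G 23] → take B—E (18); add B.
Step 6: frontier [C—G 21, F—G 23] → take C—G (21); add G.
The 2nd edge added is A—F.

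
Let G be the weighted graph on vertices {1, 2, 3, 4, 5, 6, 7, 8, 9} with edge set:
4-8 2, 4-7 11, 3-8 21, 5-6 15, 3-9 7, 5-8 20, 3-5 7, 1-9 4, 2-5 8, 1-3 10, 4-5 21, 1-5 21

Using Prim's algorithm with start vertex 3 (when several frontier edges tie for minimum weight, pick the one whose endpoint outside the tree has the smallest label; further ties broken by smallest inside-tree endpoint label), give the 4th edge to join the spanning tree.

Grow the tree from 3 using Prim:
Step 1: cheapest edge leaving the tree is 3-5 (7); add 5.
Step 2: cheapest edge leaving the tree is 3-9 (7); add 9.
Step 3: cheapest edge leaving the tree is 1-9 (4); add 1.
Step 4: cheapest edge leaving the tree is 2-5 (8); add 2.
Step 5: cheapest edge leaving the tree is 5-6 (15); add 6.
Step 6: cheapest edge leaving the tree is 5-8 (20); add 8.
Step 7: cheapest edge leaving the tree is 4-8 (2); add 4.
Step 8: cheapest edge leaving the tree is 4-7 (11); add 7.
The 4th edge added is 2-5.

2-5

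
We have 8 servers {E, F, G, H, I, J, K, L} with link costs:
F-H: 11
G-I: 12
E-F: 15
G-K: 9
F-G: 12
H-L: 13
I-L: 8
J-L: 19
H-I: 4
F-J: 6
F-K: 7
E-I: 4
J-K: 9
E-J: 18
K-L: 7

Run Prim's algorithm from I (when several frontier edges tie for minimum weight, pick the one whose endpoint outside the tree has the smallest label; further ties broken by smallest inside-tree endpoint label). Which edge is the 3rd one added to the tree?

I-L

Prim's algorithm from I:
Step 1: cheapest edge leaving the tree is E-I (4); add E.
Step 2: cheapest edge leaving the tree is H-I (4); add H.
Step 3: cheapest edge leaving the tree is I-L (8); add L.
Step 4: cheapest edge leaving the tree is K-L (7); add K.
Step 5: cheapest edge leaving the tree is F-K (7); add F.
Step 6: cheapest edge leaving the tree is F-J (6); add J.
Step 7: cheapest edge leaving the tree is G-K (9); add G.
The 3rd edge added is I-L.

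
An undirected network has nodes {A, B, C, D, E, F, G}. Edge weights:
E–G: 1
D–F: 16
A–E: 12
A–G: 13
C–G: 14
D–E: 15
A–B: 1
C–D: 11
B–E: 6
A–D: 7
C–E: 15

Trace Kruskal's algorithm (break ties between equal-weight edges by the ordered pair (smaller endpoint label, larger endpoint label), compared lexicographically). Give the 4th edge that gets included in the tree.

A-D

Sort edges by weight, then run Kruskal:
A–B (1): add. Components now {A,B} {C} {D} {E} {F} {G}
E–G (1): add. Components now {A,B} {C} {D} {E,G} {F}
B–E (6): add. Components now {A,B,E,G} {C} {D} {F}
A–D (7): add. Components now {A,B,D,E,G} {C} {F}
C–D (11): add. Components now {A,B,C,D,E,G} {F}
A–E (12): skip — A and E already connected.
A–G (13): skip — A and G already connected.
C–G (14): skip — C and G already connected.
C–E (15): skip — C and E already connected.
D–E (15): skip — D and E already connected.
D–F (16): add. Components now {A,B,C,D,E,F,G}
The 4th edge added is A–D.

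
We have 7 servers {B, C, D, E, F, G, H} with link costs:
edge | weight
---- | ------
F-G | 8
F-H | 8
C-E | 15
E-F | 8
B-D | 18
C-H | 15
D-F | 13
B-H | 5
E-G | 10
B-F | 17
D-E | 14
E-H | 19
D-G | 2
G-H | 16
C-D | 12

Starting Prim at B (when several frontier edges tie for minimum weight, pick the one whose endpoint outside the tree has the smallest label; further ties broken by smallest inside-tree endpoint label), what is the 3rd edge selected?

Prim's algorithm from B:
Step 1: cheapest edge leaving the tree is B-H (5); add H.
Step 2: cheapest edge leaving the tree is F-H (8); add F.
Step 3: cheapest edge leaving the tree is E-F (8); add E.
Step 4: cheapest edge leaving the tree is F-G (8); add G.
Step 5: cheapest edge leaving the tree is D-G (2); add D.
Step 6: cheapest edge leaving the tree is C-D (12); add C.
The 3rd edge added is E-F.

E-F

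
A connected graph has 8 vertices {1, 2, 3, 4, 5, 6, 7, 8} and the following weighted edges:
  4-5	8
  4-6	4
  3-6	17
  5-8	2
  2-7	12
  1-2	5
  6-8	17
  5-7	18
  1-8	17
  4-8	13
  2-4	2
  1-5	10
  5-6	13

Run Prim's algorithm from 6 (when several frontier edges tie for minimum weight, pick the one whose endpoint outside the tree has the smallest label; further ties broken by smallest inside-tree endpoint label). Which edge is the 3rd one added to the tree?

1-2

Grow the tree from 6 using Prim:
Step 1: frontier [4-6 4, 5-6 13, 3-6 17, 6-8 17] → take 4-6 (4); add 4.
Step 2: frontier [2-4 2, 4-5 8, 4-8 13, 5-6 13, 3-6 17, 6-8 17] → take 2-4 (2); add 2.
Step 3: frontier [1-2 5, 2-7 12, 4-5 8, 4-8 13, 5-6 13, 3-6 17, 6-8 17] → take 1-2 (5); add 1.
Step 4: frontier [1-5 10, 1-8 17, 2-7 12, 4-5 8, 4-8 13, 5-6 13, 3-6 17, 6-8 17] → take 4-5 (8); add 5.
Step 5: frontier [1-8 17, 2-7 12, 4-8 13, 5-8 2, 5-7 18, 3-6 17, 6-8 17] → take 5-8 (2); add 8.
Step 6: frontier [2-7 12, 5-7 18, 3-6 17] → take 2-7 (12); add 7.
Step 7: frontier [3-6 17] → take 3-6 (17); add 3.
The 3rd edge added is 1-2.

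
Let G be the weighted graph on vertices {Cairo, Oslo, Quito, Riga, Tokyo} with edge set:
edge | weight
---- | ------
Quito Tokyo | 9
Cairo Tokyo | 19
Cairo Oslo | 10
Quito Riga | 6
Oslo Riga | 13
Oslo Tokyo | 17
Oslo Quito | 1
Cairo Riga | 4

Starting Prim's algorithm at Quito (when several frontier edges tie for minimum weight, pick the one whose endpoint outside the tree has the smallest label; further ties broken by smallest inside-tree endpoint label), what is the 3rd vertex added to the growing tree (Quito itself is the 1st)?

Grow the tree from Quito using Prim:
Step 1: cheapest edge leaving the tree is Oslo Quito (1); add Oslo.
Step 2: cheapest edge leaving the tree is Quito Riga (6); add Riga.
Step 3: cheapest edge leaving the tree is Cairo Riga (4); add Cairo.
Step 4: cheapest edge leaving the tree is Quito Tokyo (9); add Tokyo.
Vertex order: Quito, Oslo, Riga, Cairo, Tokyo. The 3rd vertex is Riga.

Riga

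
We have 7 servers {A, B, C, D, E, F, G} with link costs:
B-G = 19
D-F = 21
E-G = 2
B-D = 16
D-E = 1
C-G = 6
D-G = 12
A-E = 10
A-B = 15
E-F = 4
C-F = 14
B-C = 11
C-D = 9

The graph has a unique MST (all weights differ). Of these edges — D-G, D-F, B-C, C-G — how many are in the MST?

2

Kruskal: consider edges lightest-first.
D-E (1): add — endpoints in different components.
E-G (2): add — endpoints in different components.
E-F (4): add — endpoints in different components.
C-G (6): add — endpoints in different components.
C-D (9): skip — C and D already connected.
A-E (10): add — endpoints in different components.
B-C (11): add — endpoints in different components.
MST edge set: {D-E, E-G, E-F, C-G, A-E, B-C}.
Of the listed edges, {B-C, C-G} are in the MST → 2.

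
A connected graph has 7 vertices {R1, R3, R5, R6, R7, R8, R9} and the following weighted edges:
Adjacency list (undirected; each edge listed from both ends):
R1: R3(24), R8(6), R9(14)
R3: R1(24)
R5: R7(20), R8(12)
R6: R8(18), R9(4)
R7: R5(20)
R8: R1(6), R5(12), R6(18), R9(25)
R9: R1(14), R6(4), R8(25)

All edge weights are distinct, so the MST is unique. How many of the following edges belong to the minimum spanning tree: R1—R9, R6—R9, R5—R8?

3

Sort edges by weight, then run Kruskal:
R6—R9 (4): add. Components now {R7} {R3} {R6,R9} {R8} {R1} {R5}
R1—R8 (6): add. Components now {R7} {R3} {R6,R9} {R1,R8} {R5}
R5—R8 (12): add. Components now {R7} {R3} {R6,R9} {R1,R5,R8}
R1—R9 (14): add. Components now {R7} {R3} {R1,R5,R6,R8,R9}
R6—R8 (18): skip — R8 and R6 already connected.
R5—R7 (20): add. Components now {R1,R5,R6,R7,R8,R9} {R3}
R1—R3 (24): add. Components now {R1,R3,R5,R6,R7,R8,R9}
MST edge set: {R6—R9, R1—R8, R5—R8, R1—R9, R5—R7, R1—R3}.
Of the listed edges, {R1—R9, R6—R9, R5—R8} are in the MST → 3.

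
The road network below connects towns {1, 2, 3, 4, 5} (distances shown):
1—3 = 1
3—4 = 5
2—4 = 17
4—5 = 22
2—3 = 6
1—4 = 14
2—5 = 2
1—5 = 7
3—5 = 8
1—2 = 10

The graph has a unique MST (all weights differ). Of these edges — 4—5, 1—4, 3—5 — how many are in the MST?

0

Kruskal: consider edges lightest-first.
1—3 (1): add — endpoints in different components.
2—5 (2): add — endpoints in different components.
3—4 (5): add — endpoints in different components.
2—3 (6): add — endpoints in different components.
MST edge set: {1—3, 2—5, 3—4, 2—3}.
Of the listed edges, {} are in the MST → 0.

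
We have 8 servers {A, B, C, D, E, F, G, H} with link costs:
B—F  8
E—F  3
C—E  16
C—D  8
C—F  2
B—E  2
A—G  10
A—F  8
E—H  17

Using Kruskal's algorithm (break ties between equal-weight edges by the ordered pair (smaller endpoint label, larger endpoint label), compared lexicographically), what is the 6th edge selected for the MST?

Kruskal: consider edges lightest-first.
B—E (2): add — endpoints in different components.
C—F (2): add — endpoints in different components.
E—F (3): add — endpoints in different components.
A—F (8): add — endpoints in different components.
B—F (8): skip — B and F already connected.
C—D (8): add — endpoints in different components.
A—G (10): add — endpoints in different components.
C—E (16): skip — C and E already connected.
E—H (17): add — endpoints in different components.
The 6th edge added is A—G.

A-G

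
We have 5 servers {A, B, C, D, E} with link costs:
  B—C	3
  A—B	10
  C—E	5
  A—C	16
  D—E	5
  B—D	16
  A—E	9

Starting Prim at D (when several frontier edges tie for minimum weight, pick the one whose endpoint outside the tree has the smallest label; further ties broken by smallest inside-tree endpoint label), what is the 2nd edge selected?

Grow the tree from D using Prim:
Step 1: cheapest edge leaving the tree is D—E (5); add E.
Step 2: cheapest edge leaving the tree is C—E (5); add C.
Step 3: cheapest edge leaving the tree is B—C (3); add B.
Step 4: cheapest edge leaving the tree is A—E (9); add A.
The 2nd edge added is C—E.

C-E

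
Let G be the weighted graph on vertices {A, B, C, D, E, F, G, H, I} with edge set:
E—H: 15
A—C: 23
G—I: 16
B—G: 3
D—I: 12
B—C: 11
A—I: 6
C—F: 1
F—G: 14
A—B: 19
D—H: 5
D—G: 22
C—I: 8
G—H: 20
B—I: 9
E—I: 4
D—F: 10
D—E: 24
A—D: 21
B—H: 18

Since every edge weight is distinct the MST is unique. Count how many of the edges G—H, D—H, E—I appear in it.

Sort edges by weight, then run Kruskal:
C—F (1): add — endpoints in different components.
B—G (3): add — endpoints in different components.
E—I (4): add — endpoints in different components.
D—H (5): add — endpoints in different components.
A—I (6): add — endpoints in different components.
C—I (8): add — endpoints in different components.
B—I (9): add — endpoints in different components.
D—F (10): add — endpoints in different components.
MST edge set: {C—F, B—G, E—I, D—H, A—I, C—I, B—I, D—F}.
Of the listed edges, {D—H, E—I} are in the MST → 2.

2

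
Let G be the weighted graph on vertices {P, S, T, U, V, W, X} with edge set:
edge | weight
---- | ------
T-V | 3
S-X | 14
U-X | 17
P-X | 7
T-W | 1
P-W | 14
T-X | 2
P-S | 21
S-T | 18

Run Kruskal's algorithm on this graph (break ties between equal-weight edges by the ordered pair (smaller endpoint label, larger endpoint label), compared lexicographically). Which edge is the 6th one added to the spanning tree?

U-X

Sort edges by weight, then run Kruskal:
T-W (1): add — endpoints in different components.
T-X (2): add — endpoints in different components.
T-V (3): add — endpoints in different components.
P-X (7): add — endpoints in different components.
P-W (14): skip — P and W already connected.
S-X (14): add — endpoints in different components.
U-X (17): add — endpoints in different components.
The 6th edge added is U-X.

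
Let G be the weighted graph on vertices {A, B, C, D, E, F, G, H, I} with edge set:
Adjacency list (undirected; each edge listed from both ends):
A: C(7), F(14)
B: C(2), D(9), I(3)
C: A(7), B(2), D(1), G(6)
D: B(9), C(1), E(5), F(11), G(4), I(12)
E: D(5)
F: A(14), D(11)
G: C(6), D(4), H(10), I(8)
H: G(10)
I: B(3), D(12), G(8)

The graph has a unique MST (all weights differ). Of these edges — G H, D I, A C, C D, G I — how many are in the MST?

3

Kruskal: consider edges lightest-first.
C D (1): add — endpoints in different components.
B C (2): add — endpoints in different components.
B I (3): add — endpoints in different components.
D G (4): add — endpoints in different components.
D E (5): add — endpoints in different components.
C G (6): skip — C and G already connected.
A C (7): add — endpoints in different components.
G I (8): skip — G and I already connected.
B D (9): skip — B and D already connected.
G H (10): add — endpoints in different components.
D F (11): add — endpoints in different components.
MST edge set: {C D, B C, B I, D G, D E, A C, G H, D F}.
Of the listed edges, {G H, A C, C D} are in the MST → 3.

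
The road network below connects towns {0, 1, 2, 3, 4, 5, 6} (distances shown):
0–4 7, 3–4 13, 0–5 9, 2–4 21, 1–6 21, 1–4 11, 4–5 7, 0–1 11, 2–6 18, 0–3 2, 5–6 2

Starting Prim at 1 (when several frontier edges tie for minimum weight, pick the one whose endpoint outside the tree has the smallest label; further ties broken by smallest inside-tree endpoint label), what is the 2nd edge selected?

Grow the tree from 1 using Prim:
Step 1: frontier [0–1 11, 1–4 11, 1–6 21] → take 0–1 (11); add 0.
Step 2: frontier [0–3 2, 0–4 7, 0–5 9, 1–4 11, 1–6 21] → take 0–3 (2); add 3.
Step 3: frontier [0–4 7, 0–5 9, 1–4 11, 1–6 21, 3–4 13] → take 0–4 (7); add 4.
Step 4: frontier [0–5 9, 1–6 21, 4–5 7, 2–4 21] → take 4–5 (7); add 5.
Step 5: frontier [1–6 21, 2–4 21, 5–6 2] → take 5–6 (2); add 6.
Step 6: frontier [2–4 21, 2–6 18] → take 2–6 (18); add 2.
The 2nd edge added is 0–3.

0-3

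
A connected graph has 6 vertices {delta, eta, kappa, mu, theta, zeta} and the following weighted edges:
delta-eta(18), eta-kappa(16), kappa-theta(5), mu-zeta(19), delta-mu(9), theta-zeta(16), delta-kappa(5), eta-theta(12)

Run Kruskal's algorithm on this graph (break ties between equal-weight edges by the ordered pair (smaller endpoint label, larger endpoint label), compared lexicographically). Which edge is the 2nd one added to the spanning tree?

Sort edges by weight, then run Kruskal:
delta-kappa (5): add. Components now {eta} {delta,kappa} {zeta} {mu} {theta}
kappa-theta (5): add. Components now {eta} {delta,kappa,theta} {zeta} {mu}
delta-mu (9): add. Components now {eta} {delta,kappa,mu,theta} {zeta}
eta-theta (12): add. Components now {delta,eta,kappa,mu,theta} {zeta}
eta-kappa (16): skip — eta and kappa already connected.
theta-zeta (16): add. Components now {delta,eta,kappa,mu,theta,zeta}
The 2nd edge added is kappa-theta.

kappa-theta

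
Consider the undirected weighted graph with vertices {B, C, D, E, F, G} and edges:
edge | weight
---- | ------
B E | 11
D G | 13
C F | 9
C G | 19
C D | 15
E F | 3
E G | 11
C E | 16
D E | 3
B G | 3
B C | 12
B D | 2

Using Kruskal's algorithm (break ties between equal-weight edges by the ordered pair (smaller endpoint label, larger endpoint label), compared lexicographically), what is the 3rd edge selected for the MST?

Kruskal's algorithm — process edges by increasing weight (ties by edge label):
B D (2): add — endpoints in different components.
B G (3): add — endpoints in different components.
D E (3): add — endpoints in different components.
E F (3): add — endpoints in different components.
C F (9): add — endpoints in different components.
The 3rd edge added is D E.

D-E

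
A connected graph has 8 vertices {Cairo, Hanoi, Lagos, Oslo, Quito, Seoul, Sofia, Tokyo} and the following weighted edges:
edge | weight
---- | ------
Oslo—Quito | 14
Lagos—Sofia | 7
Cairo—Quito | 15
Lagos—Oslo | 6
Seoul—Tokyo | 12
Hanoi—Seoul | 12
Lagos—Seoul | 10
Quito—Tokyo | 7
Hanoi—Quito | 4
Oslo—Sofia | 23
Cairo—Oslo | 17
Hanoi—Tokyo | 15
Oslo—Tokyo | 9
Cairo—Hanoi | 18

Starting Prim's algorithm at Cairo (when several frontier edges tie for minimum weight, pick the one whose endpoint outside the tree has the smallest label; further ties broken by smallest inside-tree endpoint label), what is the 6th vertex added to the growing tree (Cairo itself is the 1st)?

Lagos

Prim's algorithm from Cairo:
Step 1: frontier [Cairo—Quito 15, Cairo—Oslo 17, Cairo—Hanoi 18] → take Cairo—Quito (15); add Quito.
Step 2: frontier [Cairo—Oslo 17, Cairo—Hanoi 18, Hanoi—Quito 4, Quito—Tokyo 7, Oslo—Quito 14] → take Hanoi—Quito (4); add Hanoi.
Step 3: frontier [Cairo—Oslo 17, Hanoi—Seoul 12, Hanoi—Tokyo 15, Quito—Tokyo 7, Oslo—Quito 14] → take Quito—Tokyo (7); add Tokyo.
Step 4: frontier [Cairo—Oslo 17, Hanoi—Seoul 12, Oslo—Quito 14, Oslo—Tokyo 9, Seoul—Tokyo 12] → take Oslo—Tokyo (9); add Oslo.
Step 5: frontier [Hanoi—Seoul 12, Lagos—Oslo 6, Oslo—Sofia 23, Seoul—Tokyo 12] → take Lagos—Oslo (6); add Lagos.
Step 6: frontier [Hanoi—Seoul 12, Lagos—Sofia 7, Lagos—Seoul 10, Oslo—Sofia 23, Seoul—Tokyo 12] → take Lagos—Sofia (7); add Sofia.
Step 7: frontier [Hanoi—Seoul 12, Lagos—Seoul 10, Seoul—Tokyo 12] → take Lagos—Seoul (10); add Seoul.
Vertex order: Cairo, Quito, Hanoi, Tokyo, Oslo, Lagos, Sofia, Seoul. The 6th vertex is Lagos.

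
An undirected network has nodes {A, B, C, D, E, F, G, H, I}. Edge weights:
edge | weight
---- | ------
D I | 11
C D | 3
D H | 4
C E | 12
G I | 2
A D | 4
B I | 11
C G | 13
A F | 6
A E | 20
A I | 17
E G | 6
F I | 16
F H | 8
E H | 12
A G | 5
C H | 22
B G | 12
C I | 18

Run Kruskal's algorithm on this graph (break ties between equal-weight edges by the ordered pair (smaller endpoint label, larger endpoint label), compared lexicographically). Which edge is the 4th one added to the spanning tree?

Sort edges by weight, then run Kruskal:
G I (2): add — endpoints in different components.
C D (3): add — endpoints in different components.
A D (4): add — endpoints in different components.
D H (4): add — endpoints in different components.
A G (5): add — endpoints in different components.
A F (6): add — endpoints in different components.
E G (6): add — endpoints in different components.
F H (8): skip — F and H already connected.
B I (11): add — endpoints in different components.
The 4th edge added is D H.

D-H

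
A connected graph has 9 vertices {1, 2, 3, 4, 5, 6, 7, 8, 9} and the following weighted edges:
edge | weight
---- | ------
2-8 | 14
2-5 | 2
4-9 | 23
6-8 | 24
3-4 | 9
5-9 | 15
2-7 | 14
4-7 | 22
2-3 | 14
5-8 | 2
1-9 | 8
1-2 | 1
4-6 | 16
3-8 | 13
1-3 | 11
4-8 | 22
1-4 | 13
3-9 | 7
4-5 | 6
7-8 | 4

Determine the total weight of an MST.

Prim's algorithm from 9:
Step 1: cheapest edge leaving the tree is 3-9 (7); add 3.
Step 2: cheapest edge leaving the tree is 1-9 (8); add 1.
Step 3: cheapest edge leaving the tree is 1-2 (1); add 2.
Step 4: cheapest edge leaving the tree is 2-5 (2); add 5.
Step 5: cheapest edge leaving the tree is 5-8 (2); add 8.
Step 6: cheapest edge leaving the tree is 7-8 (4); add 7.
Step 7: cheapest edge leaving the tree is 4-5 (6); add 4.
Step 8: cheapest edge leaving the tree is 4-6 (16); add 6.
MST edges: 3-9, 1-9, 1-2, 2-5, 5-8, 7-8, 4-5, 4-6; total weight 7+8+1+2+2+4+6+16 = 46.

46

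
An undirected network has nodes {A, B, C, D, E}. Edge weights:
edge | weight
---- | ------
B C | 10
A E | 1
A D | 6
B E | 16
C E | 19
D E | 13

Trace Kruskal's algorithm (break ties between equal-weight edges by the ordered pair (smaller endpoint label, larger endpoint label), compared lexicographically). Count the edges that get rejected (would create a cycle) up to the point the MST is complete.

Kruskal's algorithm — process edges by increasing weight (ties by edge label):
A E (1): add. Components now {A,E} {B} {C} {D}
A D (6): add. Components now {A,D,E} {B} {C}
B C (10): add. Components now {A,D,E} {B,C}
D E (13): skip — D and E already connected.
B E (16): add. Components now {A,B,C,D,E}
Edges rejected before the tree was complete: 1.

1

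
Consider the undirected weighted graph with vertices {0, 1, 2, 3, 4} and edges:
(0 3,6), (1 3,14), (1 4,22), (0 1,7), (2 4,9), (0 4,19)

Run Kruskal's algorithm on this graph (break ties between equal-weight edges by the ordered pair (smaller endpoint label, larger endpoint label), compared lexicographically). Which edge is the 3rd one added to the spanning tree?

Kruskal: consider edges lightest-first.
0 3 (6): add. Components now {0,3} {1} {2} {4}
0 1 (7): add. Components now {0,1,3} {2} {4}
2 4 (9): add. Components now {0,1,3} {2,4}
1 3 (14): skip — 1 and 3 already connected.
0 4 (19): add. Components now {0,1,2,3,4}
The 3rd edge added is 2 4.

2-4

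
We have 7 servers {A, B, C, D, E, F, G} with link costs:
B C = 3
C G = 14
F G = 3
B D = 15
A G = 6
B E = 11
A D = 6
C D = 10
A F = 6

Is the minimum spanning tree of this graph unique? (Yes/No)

No

Kruskal's algorithm — process edges by increasing weight (ties by edge label):
B C (3): add — endpoints in different components.
F G (3): add — endpoints in different components.
A D (6): add — endpoints in different components.
A F (6): add — endpoints in different components.
A G (6): skip — A and G already connected.
C D (10): add — endpoints in different components.
B E (11): add — endpoints in different components.
Non-tree edge A G has weight 6, equal to the heaviest edge on its tree cycle — swapping gives another MST of the same weight. Not unique.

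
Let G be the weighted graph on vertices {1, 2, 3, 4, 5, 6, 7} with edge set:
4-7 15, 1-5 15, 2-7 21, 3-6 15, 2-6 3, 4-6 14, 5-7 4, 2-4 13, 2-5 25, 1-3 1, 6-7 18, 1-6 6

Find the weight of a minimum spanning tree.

42

Sort edges by weight, then run Kruskal:
1-3 (1): add — endpoints in different components.
2-6 (3): add — endpoints in different components.
5-7 (4): add — endpoints in different components.
1-6 (6): add — endpoints in different components.
2-4 (13): add — endpoints in different components.
4-6 (14): skip — 4 and 6 already connected.
1-5 (15): add — endpoints in different components.
MST edges: 1-3, 2-6, 5-7, 1-6, 2-4, 1-5; total weight 1+3+4+6+13+15 = 42.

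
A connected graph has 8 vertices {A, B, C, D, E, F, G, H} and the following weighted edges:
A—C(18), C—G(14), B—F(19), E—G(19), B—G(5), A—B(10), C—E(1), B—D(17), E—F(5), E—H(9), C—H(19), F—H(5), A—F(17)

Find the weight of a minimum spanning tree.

57

Prim's algorithm from B:
Step 1: frontier [B—G 5, A—B 10, B—D 17, B—F 19] → take B—G (5); add G.
Step 2: frontier [A—B 10, B—D 17, B—F 19, C—G 14, E—G 19] → take A—B (10); add A.
Step 3: frontier [A—F 17, A—C 18, B—D 17, B—F 19, C—G 14, E—G 19] → take C—G (14); add C.
Step 4: frontier [A—F 17, B—D 17, B—F 19, C—E 1, C—H 19, E—G 19] → take C—E (1); add E.
Step 5: frontier [A—F 17, B—D 17, B—F 19, C—H 19, E—F 5, E—H 9] → take E—F (5); add F.
Step 6: frontier [B—D 17, C—H 19, E—H 9, F—H 5] → take F—H (5); add H.
Step 7: frontier [B—D 17] → take B—D (17); add D.
MST edges: B—G, A—B, C—G, C—E, E—F, F—H, B—D; total weight 5+10+14+1+5+5+17 = 57.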